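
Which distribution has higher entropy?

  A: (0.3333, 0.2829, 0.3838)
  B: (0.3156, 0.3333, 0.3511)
B

Both distributions are close to uniform, making this a harder comparison.

H(A) = 1.5739 bits
H(B) = 1.5836 bits

The distribution closer to uniform has higher entropy.
Answer: B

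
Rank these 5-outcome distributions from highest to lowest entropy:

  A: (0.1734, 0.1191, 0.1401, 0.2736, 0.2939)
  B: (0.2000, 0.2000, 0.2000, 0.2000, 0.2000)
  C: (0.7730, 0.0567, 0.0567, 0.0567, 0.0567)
B > A > C

Key insight: Entropy is maximized by uniform distributions and minimized by concentrated distributions.

- Uniform distributions have maximum entropy log₂(5) = 2.3219 bits
- The more "peaked" or concentrated a distribution, the lower its entropy

Entropies:
  H(A) = 2.2319 bits
  H(B) = 2.3219 bits
  H(C) = 1.2267 bits

Ranking: B > A > C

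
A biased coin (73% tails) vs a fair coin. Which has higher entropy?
Fair coin

The fair coin is uniform (p=0.5), maximizing binary entropy at 1 bit. The biased coin has H(0.73) ≈ 0.841 bits — its outcome is more predictable, so its entropy is lower.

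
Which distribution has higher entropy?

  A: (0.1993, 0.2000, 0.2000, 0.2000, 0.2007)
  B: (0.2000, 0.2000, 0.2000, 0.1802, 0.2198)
A

Both distributions are close to uniform, making this a harder comparison.

H(A) = 2.3219 bits
H(B) = 2.3191 bits

The distribution closer to uniform has higher entropy.
Answer: A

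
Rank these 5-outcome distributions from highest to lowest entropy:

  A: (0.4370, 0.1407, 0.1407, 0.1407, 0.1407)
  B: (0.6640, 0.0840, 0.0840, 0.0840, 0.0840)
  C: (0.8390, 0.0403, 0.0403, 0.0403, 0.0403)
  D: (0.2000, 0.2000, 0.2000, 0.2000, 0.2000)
D > A > B > C

Key insight: Entropy is maximized by uniform distributions and minimized by concentrated distributions.

Entropies:
  H(A) = 2.1145 bits
  H(B) = 1.5929 bits
  H(C) = 0.9587 bits
  H(D) = 2.3219 bits

Ranking: D > A > B > C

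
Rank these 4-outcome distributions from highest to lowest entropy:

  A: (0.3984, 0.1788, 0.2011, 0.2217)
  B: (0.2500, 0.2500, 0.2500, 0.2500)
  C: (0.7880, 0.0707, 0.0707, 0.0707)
B > A > C

Key insight: Entropy is maximized by uniform distributions and minimized by concentrated distributions.

- Uniform distributions have maximum entropy log₂(4) = 2.0000 bits
- The more "peaked" or concentrated a distribution, the lower its entropy

Entropies:
  H(A) = 1.9201 bits
  H(B) = 2.0000 bits
  H(C) = 1.0813 bits

Ranking: B > A > C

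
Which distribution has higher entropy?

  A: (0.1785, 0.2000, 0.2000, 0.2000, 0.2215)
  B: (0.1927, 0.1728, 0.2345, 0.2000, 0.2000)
A

Both distributions are close to uniform, making this a harder comparison.

H(A) = 2.3186 bits
H(B) = 2.3149 bits

The distribution closer to uniform has higher entropy.
Answer: A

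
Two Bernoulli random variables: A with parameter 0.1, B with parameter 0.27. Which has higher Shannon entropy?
B

For binary distributions, entropy is maximized at p=0.5 and decreases as p moves toward 0 or 1.

H(A) = H(0.1) = 0.4690 bits
H(B) = H(0.27) = 0.8415 bits

Distribution B (p=0.27) is closer to uniform (p=0.5), so it has higher entropy.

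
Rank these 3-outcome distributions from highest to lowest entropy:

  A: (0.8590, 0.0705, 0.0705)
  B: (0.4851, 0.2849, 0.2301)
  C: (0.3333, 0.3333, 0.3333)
C > B > A

Key insight: Entropy is maximized by uniform distributions and minimized by concentrated distributions.

- Uniform distributions have maximum entropy log₂(3) = 1.5850 bits
- The more "peaked" or concentrated a distribution, the lower its entropy

Entropies:
  H(A) = 0.7279 bits
  H(B) = 1.5101 bits
  H(C) = 1.5850 bits

Ranking: C > B > A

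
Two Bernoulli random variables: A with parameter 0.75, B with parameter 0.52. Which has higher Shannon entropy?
B

For binary distributions, entropy is maximized at p=0.5 and decreases as p moves toward 0 or 1.

H(A) = H(0.75) = 0.8113 bits
H(B) = H(0.52) = 0.9988 bits

Distribution B (p=0.52) is closer to uniform (p=0.5), so it has higher entropy.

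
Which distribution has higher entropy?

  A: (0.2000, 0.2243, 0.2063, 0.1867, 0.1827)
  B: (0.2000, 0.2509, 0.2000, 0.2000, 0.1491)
A

Both distributions are close to uniform, making this a harder comparison.

H(A) = 2.3180 bits
H(B) = 2.3030 bits

The distribution closer to uniform has higher entropy.
Answer: A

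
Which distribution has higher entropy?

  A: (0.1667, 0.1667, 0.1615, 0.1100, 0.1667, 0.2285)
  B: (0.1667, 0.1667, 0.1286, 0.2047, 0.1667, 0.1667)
B

Both distributions are close to uniform, making this a harder comparison.

H(A) = 2.5543 bits
H(B) = 2.5723 bits

The distribution closer to uniform has higher entropy.
Answer: B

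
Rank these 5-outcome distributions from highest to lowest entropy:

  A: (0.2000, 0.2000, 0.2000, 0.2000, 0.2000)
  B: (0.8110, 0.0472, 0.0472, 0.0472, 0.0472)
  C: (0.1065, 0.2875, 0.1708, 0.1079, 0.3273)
A > C > B

Key insight: Entropy is maximized by uniform distributions and minimized by concentrated distributions.

- Uniform distributions have maximum entropy log₂(5) = 2.3219 bits
- The more "peaked" or concentrated a distribution, the lower its entropy

Entropies:
  H(A) = 2.3219 bits
  H(B) = 1.0774 bits
  H(C) = 2.1706 bits

Ranking: A > C > B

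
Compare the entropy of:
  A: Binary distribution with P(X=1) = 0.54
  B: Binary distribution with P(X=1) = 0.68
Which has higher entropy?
A

For binary distributions, entropy is maximized at p=0.5 and decreases as p moves toward 0 or 1.

H(A) = H(0.54) = 0.9954 bits
H(B) = H(0.68) = 0.9044 bits

Distribution A (p=0.54) is closer to uniform (p=0.5), so it has higher entropy.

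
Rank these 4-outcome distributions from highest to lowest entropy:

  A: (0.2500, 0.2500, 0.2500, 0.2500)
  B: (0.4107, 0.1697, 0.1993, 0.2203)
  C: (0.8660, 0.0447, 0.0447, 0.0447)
A > B > C

Key insight: Entropy is maximized by uniform distributions and minimized by concentrated distributions.

- Uniform distributions have maximum entropy log₂(4) = 2.0000 bits
- The more "peaked" or concentrated a distribution, the lower its entropy

Entropies:
  H(A) = 2.0000 bits
  H(B) = 1.9061 bits
  H(C) = 0.7807 bits

Ranking: A > B > C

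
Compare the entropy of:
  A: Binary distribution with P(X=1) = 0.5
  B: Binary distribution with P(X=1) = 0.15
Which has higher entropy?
A

For binary distributions, entropy is maximized at p=0.5 and decreases as p moves toward 0 or 1.

H(A) = H(0.5) = 1.0000 bits
H(B) = H(0.15) = 0.6098 bits

Distribution A (p=0.5) is closer to uniform (p=0.5), so it has higher entropy.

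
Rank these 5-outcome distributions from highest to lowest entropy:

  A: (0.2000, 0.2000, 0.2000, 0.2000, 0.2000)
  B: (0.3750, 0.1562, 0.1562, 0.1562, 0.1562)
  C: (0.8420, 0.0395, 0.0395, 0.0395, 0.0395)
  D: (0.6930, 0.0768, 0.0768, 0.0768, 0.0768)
A > B > D > C

Key insight: Entropy is maximized by uniform distributions and minimized by concentrated distributions.

Entropies:
  H(A) = 2.3219 bits
  H(B) = 2.2044 bits
  H(C) = 0.9455 bits
  H(D) = 1.5037 bits

Ranking: A > B > D > C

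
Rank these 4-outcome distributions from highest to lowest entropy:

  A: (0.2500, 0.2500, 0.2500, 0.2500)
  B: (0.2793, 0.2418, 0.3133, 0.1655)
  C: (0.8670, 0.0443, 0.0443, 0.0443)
A > B > C

Key insight: Entropy is maximized by uniform distributions and minimized by concentrated distributions.

- Uniform distributions have maximum entropy log₂(4) = 2.0000 bits
- The more "peaked" or concentrated a distribution, the lower its entropy

Entropies:
  H(A) = 2.0000 bits
  H(B) = 1.9633 bits
  H(C) = 0.7764 bits

Ranking: A > B > C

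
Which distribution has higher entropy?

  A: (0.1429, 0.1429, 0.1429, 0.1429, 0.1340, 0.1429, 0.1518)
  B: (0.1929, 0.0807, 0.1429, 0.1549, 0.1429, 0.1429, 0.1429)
A

Both distributions are close to uniform, making this a harder comparison.

H(A) = 2.8066 bits
H(B) = 2.7721 bits

The distribution closer to uniform has higher entropy.
Answer: A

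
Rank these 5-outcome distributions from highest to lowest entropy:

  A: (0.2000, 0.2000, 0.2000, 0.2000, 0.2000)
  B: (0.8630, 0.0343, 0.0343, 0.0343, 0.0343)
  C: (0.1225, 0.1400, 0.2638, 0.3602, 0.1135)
A > C > B

Key insight: Entropy is maximized by uniform distributions and minimized by concentrated distributions.

- Uniform distributions have maximum entropy log₂(5) = 2.3219 bits
- The more "peaked" or concentrated a distribution, the lower its entropy

Entropies:
  H(A) = 2.3219 bits
  H(B) = 0.8503 bits
  H(C) = 2.1622 bits

Ranking: A > C > B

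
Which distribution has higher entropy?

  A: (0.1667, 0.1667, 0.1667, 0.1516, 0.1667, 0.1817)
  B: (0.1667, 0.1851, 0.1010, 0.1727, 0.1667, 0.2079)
A

Both distributions are close to uniform, making this a harder comparison.

H(A) = 2.5830 bits
H(B) = 2.5548 bits

The distribution closer to uniform has higher entropy.
Answer: A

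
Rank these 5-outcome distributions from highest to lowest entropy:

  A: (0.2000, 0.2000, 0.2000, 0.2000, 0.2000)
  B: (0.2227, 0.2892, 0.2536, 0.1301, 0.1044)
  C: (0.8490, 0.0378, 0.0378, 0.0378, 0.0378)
A > B > C

Key insight: Entropy is maximized by uniform distributions and minimized by concentrated distributions.

- Uniform distributions have maximum entropy log₂(5) = 2.3219 bits
- The more "peaked" or concentrated a distribution, the lower its entropy

Entropies:
  H(A) = 2.3219 bits
  H(B) = 2.2252 bits
  H(C) = 0.9143 bits

Ranking: A > B > C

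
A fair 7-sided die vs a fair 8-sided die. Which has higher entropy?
8-sided die

Both are uniform distributions; for uniform over n outcomes, H = log₂(n). H(7-sided) = log₂(7) = 2.807 bits and H(8-sided) = log₂(8) = 3.000 bits. More outcomes in a uniform distribution means higher entropy.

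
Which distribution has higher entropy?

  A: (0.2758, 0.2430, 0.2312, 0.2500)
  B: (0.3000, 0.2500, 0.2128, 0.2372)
A

Both distributions are close to uniform, making this a harder comparison.

H(A) = 1.9970 bits
H(B) = 1.9885 bits

The distribution closer to uniform has higher entropy.
Answer: A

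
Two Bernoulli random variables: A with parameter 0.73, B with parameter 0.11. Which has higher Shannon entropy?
A

For binary distributions, entropy is maximized at p=0.5 and decreases as p moves toward 0 or 1.

H(A) = H(0.73) = 0.8415 bits
H(B) = H(0.11) = 0.4999 bits

Distribution A (p=0.73) is closer to uniform (p=0.5), so it has higher entropy.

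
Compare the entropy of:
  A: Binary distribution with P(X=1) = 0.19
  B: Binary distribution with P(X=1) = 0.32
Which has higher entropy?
B

For binary distributions, entropy is maximized at p=0.5 and decreases as p moves toward 0 or 1.

H(A) = H(0.19) = 0.7015 bits
H(B) = H(0.32) = 0.9044 bits

Distribution B (p=0.32) is closer to uniform (p=0.5), so it has higher entropy.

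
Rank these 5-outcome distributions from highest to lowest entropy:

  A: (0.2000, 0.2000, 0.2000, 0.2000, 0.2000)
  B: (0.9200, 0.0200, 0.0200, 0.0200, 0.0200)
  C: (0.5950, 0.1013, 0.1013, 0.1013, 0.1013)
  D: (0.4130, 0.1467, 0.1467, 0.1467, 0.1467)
A > D > C > B

Key insight: Entropy is maximized by uniform distributions and minimized by concentrated distributions.

Entropies:
  H(A) = 2.3219 bits
  H(B) = 0.5622 bits
  H(C) = 1.7838 bits
  H(D) = 2.1520 bits

Ranking: A > D > C > B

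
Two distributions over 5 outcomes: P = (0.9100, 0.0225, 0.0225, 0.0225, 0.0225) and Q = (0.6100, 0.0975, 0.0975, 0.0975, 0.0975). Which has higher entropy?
Q

P is highly concentrated on one outcome (91%), making it nearly deterministic. Q spreads its mass more evenly (max 61%). The more spread-out distribution has higher entropy: H(P) ≈ 0.616 bits, H(Q) ≈ 1.745 bits.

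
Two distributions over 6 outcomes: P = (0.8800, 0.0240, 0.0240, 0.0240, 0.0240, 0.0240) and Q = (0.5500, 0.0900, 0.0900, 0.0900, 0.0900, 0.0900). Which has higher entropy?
Q

P is highly concentrated on one outcome (88%), making it nearly deterministic. Q spreads its mass more evenly (max 55%). The more spread-out distribution has higher entropy: H(P) ≈ 0.808 bits, H(Q) ≈ 2.038 bits.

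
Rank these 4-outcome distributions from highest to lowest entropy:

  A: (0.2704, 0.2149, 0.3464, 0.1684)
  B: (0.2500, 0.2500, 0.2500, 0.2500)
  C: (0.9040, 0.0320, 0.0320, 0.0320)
B > A > C

Key insight: Entropy is maximized by uniform distributions and minimized by concentrated distributions.

- Uniform distributions have maximum entropy log₂(4) = 2.0000 bits
- The more "peaked" or concentrated a distribution, the lower its entropy

Entropies:
  H(A) = 1.9494 bits
  H(B) = 2.0000 bits
  H(C) = 0.6083 bits

Ranking: B > A > C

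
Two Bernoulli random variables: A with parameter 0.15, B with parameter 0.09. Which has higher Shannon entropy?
A

For binary distributions, entropy is maximized at p=0.5 and decreases as p moves toward 0 or 1.

H(A) = H(0.15) = 0.6098 bits
H(B) = H(0.09) = 0.4365 bits

Distribution A (p=0.15) is closer to uniform (p=0.5), so it has higher entropy.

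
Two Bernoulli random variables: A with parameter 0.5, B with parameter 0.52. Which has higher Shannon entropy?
A

For binary distributions, entropy is maximized at p=0.5 and decreases as p moves toward 0 or 1.

H(A) = H(0.5) = 1.0000 bits
H(B) = H(0.52) = 0.9988 bits

Distribution A (p=0.5) is closer to uniform (p=0.5), so it has higher entropy.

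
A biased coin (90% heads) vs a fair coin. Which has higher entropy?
Fair coin

The fair coin is uniform (p=0.5), maximizing binary entropy at 1 bit. The biased coin has H(0.90) ≈ 0.469 bits — its outcome is more predictable, so its entropy is lower.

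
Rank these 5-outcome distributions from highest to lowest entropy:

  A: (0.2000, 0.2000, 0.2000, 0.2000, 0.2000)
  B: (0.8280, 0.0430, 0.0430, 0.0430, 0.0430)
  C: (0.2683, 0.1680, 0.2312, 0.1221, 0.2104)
A > C > B

Key insight: Entropy is maximized by uniform distributions and minimized by concentrated distributions.

- Uniform distributions have maximum entropy log₂(5) = 2.3219 bits
- The more "peaked" or concentrated a distribution, the lower its entropy

Entropies:
  H(A) = 2.3219 bits
  H(B) = 1.0063 bits
  H(C) = 2.2736 bits

Ranking: A > C > B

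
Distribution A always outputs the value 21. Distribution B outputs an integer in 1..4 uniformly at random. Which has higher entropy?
B

A is deterministic, so H(A) = 0. B is uniform over 4 outcomes, so H(B) = log₂(4) = 2.000 bits. Any distribution with genuine randomness has higher entropy than a deterministic one.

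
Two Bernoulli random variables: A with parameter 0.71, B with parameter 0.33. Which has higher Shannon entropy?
B

For binary distributions, entropy is maximized at p=0.5 and decreases as p moves toward 0 or 1.

H(A) = H(0.71) = 0.8687 bits
H(B) = H(0.33) = 0.9149 bits

Distribution B (p=0.33) is closer to uniform (p=0.5), so it has higher entropy.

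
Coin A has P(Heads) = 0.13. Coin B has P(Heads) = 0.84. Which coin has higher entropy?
B

For binary distributions, entropy is maximized at p=0.5 and decreases as p moves toward 0 or 1.

H(A) = H(0.13) = 0.5574 bits
H(B) = H(0.84) = 0.6343 bits

Distribution B (p=0.84) is closer to uniform (p=0.5), so it has higher entropy.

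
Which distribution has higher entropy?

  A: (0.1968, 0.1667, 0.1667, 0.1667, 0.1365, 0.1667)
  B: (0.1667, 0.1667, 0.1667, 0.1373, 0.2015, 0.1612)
A

Both distributions are close to uniform, making this a harder comparison.

H(A) = 2.5771 bits
H(B) = 2.5759 bits

The distribution closer to uniform has higher entropy.
Answer: A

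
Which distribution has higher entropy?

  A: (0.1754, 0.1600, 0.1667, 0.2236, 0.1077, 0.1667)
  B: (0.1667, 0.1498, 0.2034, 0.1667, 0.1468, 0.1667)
B

Both distributions are close to uniform, making this a harder comparison.

H(A) = 2.5546 bits
H(B) = 2.5764 bits

The distribution closer to uniform has higher entropy.
Answer: B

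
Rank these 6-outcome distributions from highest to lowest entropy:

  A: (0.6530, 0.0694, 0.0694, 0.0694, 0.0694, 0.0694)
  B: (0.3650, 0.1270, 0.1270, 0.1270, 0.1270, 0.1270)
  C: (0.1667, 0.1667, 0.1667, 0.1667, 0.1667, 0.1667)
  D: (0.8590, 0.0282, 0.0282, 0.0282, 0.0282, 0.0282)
C > B > A > D

Key insight: Entropy is maximized by uniform distributions and minimized by concentrated distributions.

Entropies:
  H(A) = 1.7371 bits
  H(B) = 2.4212 bits
  H(C) = 2.5850 bits
  H(D) = 0.9142 bits

Ranking: C > B > A > D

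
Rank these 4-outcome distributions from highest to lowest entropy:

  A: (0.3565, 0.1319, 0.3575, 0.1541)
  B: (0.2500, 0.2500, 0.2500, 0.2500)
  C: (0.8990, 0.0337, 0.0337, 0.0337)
B > A > C

Key insight: Entropy is maximized by uniform distributions and minimized by concentrated distributions.

- Uniform distributions have maximum entropy log₂(4) = 2.0000 bits
- The more "peaked" or concentrated a distribution, the lower its entropy

Entropies:
  H(A) = 1.8622 bits
  H(B) = 2.0000 bits
  H(C) = 0.6322 bits

Ranking: B > A > C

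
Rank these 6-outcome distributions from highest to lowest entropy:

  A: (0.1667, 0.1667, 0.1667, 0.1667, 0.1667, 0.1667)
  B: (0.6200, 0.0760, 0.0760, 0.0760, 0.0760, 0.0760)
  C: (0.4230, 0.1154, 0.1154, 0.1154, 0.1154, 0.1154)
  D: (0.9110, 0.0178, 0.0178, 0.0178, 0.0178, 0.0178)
A > C > B > D

Key insight: Entropy is maximized by uniform distributions and minimized by concentrated distributions.

Entropies:
  H(A) = 2.5850 bits
  H(B) = 1.8404 bits
  H(C) = 2.3226 bits
  H(D) = 0.6398 bits

Ranking: A > C > B > D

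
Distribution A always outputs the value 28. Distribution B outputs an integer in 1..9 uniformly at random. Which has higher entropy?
B

A is deterministic, so H(A) = 0. B is uniform over 9 outcomes, so H(B) = log₂(9) = 3.170 bits. Any distribution with genuine randomness has higher entropy than a deterministic one.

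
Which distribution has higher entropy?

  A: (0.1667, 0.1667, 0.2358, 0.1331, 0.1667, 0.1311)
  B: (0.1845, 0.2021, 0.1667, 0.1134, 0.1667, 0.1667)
B

Both distributions are close to uniform, making this a harder comparison.

H(A) = 2.5555 bits
H(B) = 2.5647 bits

The distribution closer to uniform has higher entropy.
Answer: B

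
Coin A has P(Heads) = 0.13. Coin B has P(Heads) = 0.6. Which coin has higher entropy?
B

For binary distributions, entropy is maximized at p=0.5 and decreases as p moves toward 0 or 1.

H(A) = H(0.13) = 0.5574 bits
H(B) = H(0.6) = 0.9710 bits

Distribution B (p=0.6) is closer to uniform (p=0.5), so it has higher entropy.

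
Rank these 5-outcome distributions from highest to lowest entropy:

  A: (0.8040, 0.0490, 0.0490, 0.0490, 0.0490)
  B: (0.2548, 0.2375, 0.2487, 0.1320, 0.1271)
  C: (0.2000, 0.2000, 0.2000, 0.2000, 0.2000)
C > B > A

Key insight: Entropy is maximized by uniform distributions and minimized by concentrated distributions.

- Uniform distributions have maximum entropy log₂(5) = 2.3219 bits
- The more "peaked" or concentrated a distribution, the lower its entropy

Entropies:
  H(A) = 1.1059 bits
  H(B) = 2.2583 bits
  H(C) = 2.3219 bits

Ranking: C > B > A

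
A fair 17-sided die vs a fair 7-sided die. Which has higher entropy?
17-sided die

Both are uniform distributions; for uniform over n outcomes, H = log₂(n). H(17-sided) = log₂(17) = 4.087 bits and H(7-sided) = log₂(7) = 2.807 bits. More outcomes in a uniform distribution means higher entropy.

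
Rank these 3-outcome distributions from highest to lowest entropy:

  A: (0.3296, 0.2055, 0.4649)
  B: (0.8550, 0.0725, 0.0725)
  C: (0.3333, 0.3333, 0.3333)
C > A > B

Key insight: Entropy is maximized by uniform distributions and minimized by concentrated distributions.

- Uniform distributions have maximum entropy log₂(3) = 1.5850 bits
- The more "peaked" or concentrated a distribution, the lower its entropy

Entropies:
  H(A) = 1.5106 bits
  H(B) = 0.7422 bits
  H(C) = 1.5850 bits

Ranking: C > A > B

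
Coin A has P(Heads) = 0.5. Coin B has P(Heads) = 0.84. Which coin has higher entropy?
A

For binary distributions, entropy is maximized at p=0.5 and decreases as p moves toward 0 or 1.

H(A) = H(0.5) = 1.0000 bits
H(B) = H(0.84) = 0.6343 bits

Distribution A (p=0.5) is closer to uniform (p=0.5), so it has higher entropy.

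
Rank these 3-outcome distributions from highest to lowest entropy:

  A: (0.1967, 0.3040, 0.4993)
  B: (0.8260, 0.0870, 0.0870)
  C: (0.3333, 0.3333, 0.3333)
C > A > B

Key insight: Entropy is maximized by uniform distributions and minimized by concentrated distributions.

- Uniform distributions have maximum entropy log₂(3) = 1.5850 bits
- The more "peaked" or concentrated a distribution, the lower its entropy

Entropies:
  H(A) = 1.4839 bits
  H(B) = 0.8408 bits
  H(C) = 1.5850 bits

Ranking: C > A > B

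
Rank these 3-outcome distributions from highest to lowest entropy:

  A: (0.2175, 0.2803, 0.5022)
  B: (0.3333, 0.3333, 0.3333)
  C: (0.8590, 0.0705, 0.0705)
B > A > C

Key insight: Entropy is maximized by uniform distributions and minimized by concentrated distributions.

- Uniform distributions have maximum entropy log₂(3) = 1.5850 bits
- The more "peaked" or concentrated a distribution, the lower its entropy

Entropies:
  H(A) = 1.4920 bits
  H(B) = 1.5850 bits
  H(C) = 0.7279 bits

Ranking: B > A > C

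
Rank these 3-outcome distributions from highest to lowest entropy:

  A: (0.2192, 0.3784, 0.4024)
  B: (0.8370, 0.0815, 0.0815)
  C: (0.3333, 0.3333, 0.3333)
C > A > B

Key insight: Entropy is maximized by uniform distributions and minimized by concentrated distributions.

- Uniform distributions have maximum entropy log₂(3) = 1.5850 bits
- The more "peaked" or concentrated a distribution, the lower its entropy

Entropies:
  H(A) = 1.5390 bits
  H(B) = 0.8044 bits
  H(C) = 1.5850 bits

Ranking: C > A > B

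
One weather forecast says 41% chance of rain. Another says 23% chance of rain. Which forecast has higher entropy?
41% forecast

Treat each forecast as a Bernoulli distribution. Binary entropy is maximized at p=0.5 and falls off symmetrically toward 0 or 1. The 41% forecast is closer to 50%, so it is more uncertain. H(41%) ≈ 0.977 bits, H(23%) ≈ 0.778 bits.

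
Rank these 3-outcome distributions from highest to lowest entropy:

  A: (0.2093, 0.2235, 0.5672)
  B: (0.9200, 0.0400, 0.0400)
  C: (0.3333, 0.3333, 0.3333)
C > A > B

Key insight: Entropy is maximized by uniform distributions and minimized by concentrated distributions.

- Uniform distributions have maximum entropy log₂(3) = 1.5850 bits
- The more "peaked" or concentrated a distribution, the lower its entropy

Entropies:
  H(A) = 1.4194 bits
  H(B) = 0.4822 bits
  H(C) = 1.5850 bits

Ranking: C > A > B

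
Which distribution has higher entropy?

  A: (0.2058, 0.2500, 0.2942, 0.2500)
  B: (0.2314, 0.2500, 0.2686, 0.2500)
B

Both distributions are close to uniform, making this a harder comparison.

H(A) = 1.9886 bits
H(B) = 1.9980 bits

The distribution closer to uniform has higher entropy.
Answer: B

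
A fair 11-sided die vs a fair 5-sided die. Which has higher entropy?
11-sided die

Both are uniform distributions; for uniform over n outcomes, H = log₂(n). H(11-sided) = log₂(11) = 3.459 bits and H(5-sided) = log₂(5) = 2.322 bits. More outcomes in a uniform distribution means higher entropy.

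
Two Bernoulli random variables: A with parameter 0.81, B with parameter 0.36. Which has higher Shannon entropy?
B

For binary distributions, entropy is maximized at p=0.5 and decreases as p moves toward 0 or 1.

H(A) = H(0.81) = 0.7015 bits
H(B) = H(0.36) = 0.9427 bits

Distribution B (p=0.36) is closer to uniform (p=0.5), so it has higher entropy.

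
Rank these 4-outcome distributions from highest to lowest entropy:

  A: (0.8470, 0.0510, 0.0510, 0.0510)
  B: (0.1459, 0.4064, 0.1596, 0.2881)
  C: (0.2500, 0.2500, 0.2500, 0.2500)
C > B > A

Key insight: Entropy is maximized by uniform distributions and minimized by concentrated distributions.

- Uniform distributions have maximum entropy log₂(4) = 2.0000 bits
- The more "peaked" or concentrated a distribution, the lower its entropy

Entropies:
  H(A) = 0.8598 bits
  H(B) = 1.8729 bits
  H(C) = 2.0000 bits

Ranking: C > B > A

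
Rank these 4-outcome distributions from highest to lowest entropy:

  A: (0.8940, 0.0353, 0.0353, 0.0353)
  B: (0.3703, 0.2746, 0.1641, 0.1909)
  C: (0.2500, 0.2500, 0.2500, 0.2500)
C > B > A

Key insight: Entropy is maximized by uniform distributions and minimized by concentrated distributions.

- Uniform distributions have maximum entropy log₂(4) = 2.0000 bits
- The more "peaked" or concentrated a distribution, the lower its entropy

Entropies:
  H(A) = 0.6557 bits
  H(B) = 1.9268 bits
  H(C) = 2.0000 bits

Ranking: C > B > A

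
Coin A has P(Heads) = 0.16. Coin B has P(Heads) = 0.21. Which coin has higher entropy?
B

For binary distributions, entropy is maximized at p=0.5 and decreases as p moves toward 0 or 1.

H(A) = H(0.16) = 0.6343 bits
H(B) = H(0.21) = 0.7415 bits

Distribution B (p=0.21) is closer to uniform (p=0.5), so it has higher entropy.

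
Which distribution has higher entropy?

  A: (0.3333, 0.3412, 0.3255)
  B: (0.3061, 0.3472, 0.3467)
A

Both distributions are close to uniform, making this a harder comparison.

H(A) = 1.5847 bits
H(B) = 1.5825 bits

The distribution closer to uniform has higher entropy.
Answer: A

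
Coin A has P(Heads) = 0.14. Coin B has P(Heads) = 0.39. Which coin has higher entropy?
B

For binary distributions, entropy is maximized at p=0.5 and decreases as p moves toward 0 or 1.

H(A) = H(0.14) = 0.5842 bits
H(B) = H(0.39) = 0.9648 bits

Distribution B (p=0.39) is closer to uniform (p=0.5), so it has higher entropy.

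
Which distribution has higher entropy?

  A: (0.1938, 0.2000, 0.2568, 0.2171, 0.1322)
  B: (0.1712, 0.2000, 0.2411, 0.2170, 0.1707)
B

Both distributions are close to uniform, making this a harder comparison.

H(A) = 2.2912 bits
H(B) = 2.3088 bits

The distribution closer to uniform has higher entropy.
Answer: B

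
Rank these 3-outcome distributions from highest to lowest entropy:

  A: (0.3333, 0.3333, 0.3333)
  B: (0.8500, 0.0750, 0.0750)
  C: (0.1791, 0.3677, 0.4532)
A > C > B

Key insight: Entropy is maximized by uniform distributions and minimized by concentrated distributions.

- Uniform distributions have maximum entropy log₂(3) = 1.5850 bits
- The more "peaked" or concentrated a distribution, the lower its entropy

Entropies:
  H(A) = 1.5850 bits
  H(B) = 0.7598 bits
  H(C) = 1.4926 bits

Ranking: A > C > B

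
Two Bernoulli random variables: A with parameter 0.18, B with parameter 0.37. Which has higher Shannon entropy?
B

For binary distributions, entropy is maximized at p=0.5 and decreases as p moves toward 0 or 1.

H(A) = H(0.18) = 0.6801 bits
H(B) = H(0.37) = 0.9507 bits

Distribution B (p=0.37) is closer to uniform (p=0.5), so it has higher entropy.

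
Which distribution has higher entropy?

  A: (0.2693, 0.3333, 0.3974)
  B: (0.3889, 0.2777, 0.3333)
B

Both distributions are close to uniform, making this a harder comparison.

H(A) = 1.5671 bits
H(B) = 1.5715 bits

The distribution closer to uniform has higher entropy.
Answer: B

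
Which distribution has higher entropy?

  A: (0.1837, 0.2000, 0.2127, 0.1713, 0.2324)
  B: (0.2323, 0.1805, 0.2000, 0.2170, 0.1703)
A

Both distributions are close to uniform, making this a harder comparison.

H(A) = 2.3137 bits
H(B) = 2.3126 bits

The distribution closer to uniform has higher entropy.
Answer: A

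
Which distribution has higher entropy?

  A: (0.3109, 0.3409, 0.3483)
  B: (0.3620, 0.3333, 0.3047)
A

Both distributions are close to uniform, making this a harder comparison.

H(A) = 1.5832 bits
H(B) = 1.5814 bits

The distribution closer to uniform has higher entropy.
Answer: A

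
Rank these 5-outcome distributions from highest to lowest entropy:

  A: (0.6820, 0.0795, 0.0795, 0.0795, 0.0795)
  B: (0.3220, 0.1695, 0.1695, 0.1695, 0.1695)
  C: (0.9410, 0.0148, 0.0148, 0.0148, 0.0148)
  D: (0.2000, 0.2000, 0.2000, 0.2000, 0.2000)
D > B > A > C

Key insight: Entropy is maximized by uniform distributions and minimized by concentrated distributions.

Entropies:
  H(A) = 1.5382 bits
  H(B) = 2.2625 bits
  H(C) = 0.4415 bits
  H(D) = 2.3219 bits

Ranking: D > B > A > C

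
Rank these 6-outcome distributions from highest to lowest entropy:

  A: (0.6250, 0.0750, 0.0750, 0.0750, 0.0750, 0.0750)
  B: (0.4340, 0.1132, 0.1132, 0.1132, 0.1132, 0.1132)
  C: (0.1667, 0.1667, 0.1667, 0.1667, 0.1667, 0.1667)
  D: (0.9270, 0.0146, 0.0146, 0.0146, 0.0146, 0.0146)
C > B > A > D

Key insight: Entropy is maximized by uniform distributions and minimized by concentrated distributions.

Entropies:
  H(A) = 1.8252 bits
  H(B) = 2.3016 bits
  H(C) = 2.5850 bits
  H(D) = 0.5465 bits

Ranking: C > B > A > D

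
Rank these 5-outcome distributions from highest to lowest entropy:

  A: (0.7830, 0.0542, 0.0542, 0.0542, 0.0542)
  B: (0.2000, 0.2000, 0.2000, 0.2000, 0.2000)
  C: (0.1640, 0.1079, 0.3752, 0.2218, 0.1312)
B > C > A

Key insight: Entropy is maximized by uniform distributions and minimized by concentrated distributions.

- Uniform distributions have maximum entropy log₂(5) = 2.3219 bits
- The more "peaked" or concentrated a distribution, the lower its entropy

Entropies:
  H(A) = 1.1887 bits
  H(B) = 2.3219 bits
  H(C) = 2.1712 bits

Ranking: B > C > A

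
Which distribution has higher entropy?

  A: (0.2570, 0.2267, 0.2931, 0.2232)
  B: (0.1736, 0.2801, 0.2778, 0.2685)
A

Both distributions are close to uniform, making this a harder comparison.

H(A) = 1.9910 bits
H(B) = 1.9755 bits

The distribution closer to uniform has higher entropy.
Answer: A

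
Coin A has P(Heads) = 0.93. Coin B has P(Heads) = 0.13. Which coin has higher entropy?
B

For binary distributions, entropy is maximized at p=0.5 and decreases as p moves toward 0 or 1.

H(A) = H(0.93) = 0.3659 bits
H(B) = H(0.13) = 0.5574 bits

Distribution B (p=0.13) is closer to uniform (p=0.5), so it has higher entropy.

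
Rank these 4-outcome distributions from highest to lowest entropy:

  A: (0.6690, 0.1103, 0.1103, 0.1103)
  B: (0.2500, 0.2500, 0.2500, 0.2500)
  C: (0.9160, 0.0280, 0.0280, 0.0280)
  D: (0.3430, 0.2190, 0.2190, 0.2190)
B > D > A > C

Key insight: Entropy is maximized by uniform distributions and minimized by concentrated distributions.

Entropies:
  H(A) = 1.4406 bits
  H(B) = 2.0000 bits
  H(C) = 0.5493 bits
  H(D) = 1.9690 bits

Ranking: B > D > A > C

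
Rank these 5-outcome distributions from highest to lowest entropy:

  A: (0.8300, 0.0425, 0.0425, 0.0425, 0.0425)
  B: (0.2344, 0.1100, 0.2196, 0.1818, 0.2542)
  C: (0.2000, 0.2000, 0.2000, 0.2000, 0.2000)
C > B > A

Key insight: Entropy is maximized by uniform distributions and minimized by concentrated distributions.

- Uniform distributions have maximum entropy log₂(5) = 2.3219 bits
- The more "peaked" or concentrated a distribution, the lower its entropy

Entropies:
  H(A) = 0.9977 bits
  H(B) = 2.2706 bits
  H(C) = 2.3219 bits

Ranking: C > B > A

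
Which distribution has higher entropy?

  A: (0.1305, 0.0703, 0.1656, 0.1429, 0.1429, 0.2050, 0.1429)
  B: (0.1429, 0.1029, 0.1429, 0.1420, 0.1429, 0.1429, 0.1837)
B

Both distributions are close to uniform, making this a harder comparison.

H(A) = 2.7541 bits
H(B) = 2.7907 bits

The distribution closer to uniform has higher entropy.
Answer: B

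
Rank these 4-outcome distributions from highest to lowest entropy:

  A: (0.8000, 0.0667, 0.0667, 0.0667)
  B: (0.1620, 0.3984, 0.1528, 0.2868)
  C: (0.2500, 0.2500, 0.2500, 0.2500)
C > B > A

Key insight: Entropy is maximized by uniform distributions and minimized by concentrated distributions.

- Uniform distributions have maximum entropy log₂(4) = 2.0000 bits
- The more "peaked" or concentrated a distribution, the lower its entropy

Entropies:
  H(A) = 1.0389 bits
  H(B) = 1.8853 bits
  H(C) = 2.0000 bits

Ranking: C > B > A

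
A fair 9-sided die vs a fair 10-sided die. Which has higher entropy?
10-sided die

Both are uniform distributions; for uniform over n outcomes, H = log₂(n). H(9-sided) = log₂(9) = 3.170 bits and H(10-sided) = log₂(10) = 3.322 bits. More outcomes in a uniform distribution means higher entropy.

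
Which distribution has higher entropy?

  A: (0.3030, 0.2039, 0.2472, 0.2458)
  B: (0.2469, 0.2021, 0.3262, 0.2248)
A

Both distributions are close to uniform, making this a harder comparison.

H(A) = 1.9858 bits
H(B) = 1.9757 bits

The distribution closer to uniform has higher entropy.
Answer: A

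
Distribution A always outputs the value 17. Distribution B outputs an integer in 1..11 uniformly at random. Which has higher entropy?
B

A is deterministic, so H(A) = 0. B is uniform over 11 outcomes, so H(B) = log₂(11) = 3.459 bits. Any distribution with genuine randomness has higher entropy than a deterministic one.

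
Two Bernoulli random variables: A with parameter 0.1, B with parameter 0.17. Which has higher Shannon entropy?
B

For binary distributions, entropy is maximized at p=0.5 and decreases as p moves toward 0 or 1.

H(A) = H(0.1) = 0.4690 bits
H(B) = H(0.17) = 0.6577 bits

Distribution B (p=0.17) is closer to uniform (p=0.5), so it has higher entropy.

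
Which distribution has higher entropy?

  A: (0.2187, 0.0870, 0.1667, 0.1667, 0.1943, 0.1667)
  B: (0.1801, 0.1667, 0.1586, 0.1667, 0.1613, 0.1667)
B

Both distributions are close to uniform, making this a harder comparison.

H(A) = 2.5379 bits
H(B) = 2.5838 bits

The distribution closer to uniform has higher entropy.
Answer: B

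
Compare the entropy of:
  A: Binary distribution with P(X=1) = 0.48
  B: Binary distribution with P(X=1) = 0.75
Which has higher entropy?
A

For binary distributions, entropy is maximized at p=0.5 and decreases as p moves toward 0 or 1.

H(A) = H(0.48) = 0.9988 bits
H(B) = H(0.75) = 0.8113 bits

Distribution A (p=0.48) is closer to uniform (p=0.5), so it has higher entropy.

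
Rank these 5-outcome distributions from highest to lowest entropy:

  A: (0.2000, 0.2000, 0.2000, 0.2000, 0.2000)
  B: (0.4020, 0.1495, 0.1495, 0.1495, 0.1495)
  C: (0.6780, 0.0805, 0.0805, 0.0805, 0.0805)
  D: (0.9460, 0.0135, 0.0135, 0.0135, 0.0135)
A > B > C > D

Key insight: Entropy is maximized by uniform distributions and minimized by concentrated distributions.

Entropies:
  H(A) = 2.3219 bits
  H(B) = 2.1681 bits
  H(C) = 1.5505 bits
  H(D) = 0.4112 bits

Ranking: A > B > C > D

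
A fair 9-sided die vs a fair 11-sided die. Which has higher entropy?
11-sided die

Both are uniform distributions; for uniform over n outcomes, H = log₂(n). H(9-sided) = log₂(9) = 3.170 bits and H(11-sided) = log₂(11) = 3.459 bits. More outcomes in a uniform distribution means higher entropy.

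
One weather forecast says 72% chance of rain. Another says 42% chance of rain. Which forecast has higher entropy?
42% forecast

Treat each forecast as a Bernoulli distribution. Binary entropy is maximized at p=0.5 and falls off symmetrically toward 0 or 1. The 42% forecast is closer to 50%, so it is more uncertain. H(72%) ≈ 0.855 bits, H(42%) ≈ 0.981 bits.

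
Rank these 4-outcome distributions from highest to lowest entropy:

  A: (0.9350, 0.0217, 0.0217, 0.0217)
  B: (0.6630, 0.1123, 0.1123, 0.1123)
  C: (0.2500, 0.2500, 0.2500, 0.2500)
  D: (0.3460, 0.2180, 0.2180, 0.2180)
C > D > B > A

Key insight: Entropy is maximized by uniform distributions and minimized by concentrated distributions.

Entropies:
  H(A) = 0.4500 bits
  H(B) = 1.4561 bits
  H(C) = 2.0000 bits
  H(D) = 1.9670 bits

Ranking: C > D > B > A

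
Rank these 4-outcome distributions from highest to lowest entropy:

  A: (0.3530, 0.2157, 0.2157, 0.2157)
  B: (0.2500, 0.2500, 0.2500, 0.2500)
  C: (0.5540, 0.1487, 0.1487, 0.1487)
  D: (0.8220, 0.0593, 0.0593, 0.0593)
B > A > C > D

Key insight: Entropy is maximized by uniform distributions and minimized by concentrated distributions.

Entropies:
  H(A) = 1.9622 bits
  H(B) = 2.0000 bits
  H(C) = 1.6985 bits
  H(D) = 0.9578 bits

Ranking: B > A > C > D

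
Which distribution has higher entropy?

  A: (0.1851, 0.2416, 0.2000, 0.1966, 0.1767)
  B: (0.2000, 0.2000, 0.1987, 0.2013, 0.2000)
B

Both distributions are close to uniform, making this a harder comparison.

H(A) = 2.3132 bits
H(B) = 2.3219 bits

The distribution closer to uniform has higher entropy.
Answer: B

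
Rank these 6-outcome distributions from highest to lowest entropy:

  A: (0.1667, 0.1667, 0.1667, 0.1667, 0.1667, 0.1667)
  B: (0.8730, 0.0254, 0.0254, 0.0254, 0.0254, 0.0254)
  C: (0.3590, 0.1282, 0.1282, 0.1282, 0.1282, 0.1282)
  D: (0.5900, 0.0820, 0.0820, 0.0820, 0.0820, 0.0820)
A > C > D > B

Key insight: Entropy is maximized by uniform distributions and minimized by concentrated distributions.

Entropies:
  H(A) = 2.5850 bits
  H(B) = 0.8440 bits
  H(C) = 2.4302 bits
  H(D) = 1.9285 bits

Ranking: A > C > D > B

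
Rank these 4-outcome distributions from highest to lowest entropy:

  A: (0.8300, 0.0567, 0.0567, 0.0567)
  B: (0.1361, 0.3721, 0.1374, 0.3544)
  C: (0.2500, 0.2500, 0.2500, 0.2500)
C > B > A

Key insight: Entropy is maximized by uniform distributions and minimized by concentrated distributions.

- Uniform distributions have maximum entropy log₂(4) = 2.0000 bits
- The more "peaked" or concentrated a distribution, the lower its entropy

Entropies:
  H(A) = 0.9271 bits
  H(B) = 1.8461 bits
  H(C) = 2.0000 bits

Ranking: C > B > A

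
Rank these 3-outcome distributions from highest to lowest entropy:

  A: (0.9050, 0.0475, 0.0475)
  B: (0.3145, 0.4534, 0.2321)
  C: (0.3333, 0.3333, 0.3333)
C > B > A

Key insight: Entropy is maximized by uniform distributions and minimized by concentrated distributions.

- Uniform distributions have maximum entropy log₂(3) = 1.5850 bits
- The more "peaked" or concentrated a distribution, the lower its entropy

Entropies:
  H(A) = 0.5479 bits
  H(B) = 1.5313 bits
  H(C) = 1.5850 bits

Ranking: C > B > A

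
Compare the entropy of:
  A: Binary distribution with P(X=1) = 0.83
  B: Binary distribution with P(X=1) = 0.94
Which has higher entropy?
A

For binary distributions, entropy is maximized at p=0.5 and decreases as p moves toward 0 or 1.

H(A) = H(0.83) = 0.6577 bits
H(B) = H(0.94) = 0.3274 bits

Distribution A (p=0.83) is closer to uniform (p=0.5), so it has higher entropy.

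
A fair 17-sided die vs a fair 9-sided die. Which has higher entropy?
17-sided die

Both are uniform distributions; for uniform over n outcomes, H = log₂(n). H(17-sided) = log₂(17) = 4.087 bits and H(9-sided) = log₂(9) = 3.170 bits. More outcomes in a uniform distribution means higher entropy.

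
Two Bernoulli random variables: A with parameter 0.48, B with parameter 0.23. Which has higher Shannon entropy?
A

For binary distributions, entropy is maximized at p=0.5 and decreases as p moves toward 0 or 1.

H(A) = H(0.48) = 0.9988 bits
H(B) = H(0.23) = 0.7780 bits

Distribution A (p=0.48) is closer to uniform (p=0.5), so it has higher entropy.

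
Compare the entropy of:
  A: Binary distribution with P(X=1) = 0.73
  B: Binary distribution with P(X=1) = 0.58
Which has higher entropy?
B

For binary distributions, entropy is maximized at p=0.5 and decreases as p moves toward 0 or 1.

H(A) = H(0.73) = 0.8415 bits
H(B) = H(0.58) = 0.9815 bits

Distribution B (p=0.58) is closer to uniform (p=0.5), so it has higher entropy.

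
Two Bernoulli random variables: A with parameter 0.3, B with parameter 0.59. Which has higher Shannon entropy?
B

For binary distributions, entropy is maximized at p=0.5 and decreases as p moves toward 0 or 1.

H(A) = H(0.3) = 0.8813 bits
H(B) = H(0.59) = 0.9765 bits

Distribution B (p=0.59) is closer to uniform (p=0.5), so it has higher entropy.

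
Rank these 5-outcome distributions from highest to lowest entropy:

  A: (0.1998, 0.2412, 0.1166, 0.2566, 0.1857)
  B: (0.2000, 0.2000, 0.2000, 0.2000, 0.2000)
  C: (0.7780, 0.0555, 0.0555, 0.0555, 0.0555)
B > A > C

Key insight: Entropy is maximized by uniform distributions and minimized by concentrated distributions.

- Uniform distributions have maximum entropy log₂(5) = 2.3219 bits
- The more "peaked" or concentrated a distribution, the lower its entropy

Entropies:
  H(A) = 2.2753 bits
  H(B) = 2.3219 bits
  H(C) = 1.2078 bits

Ranking: B > A > C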